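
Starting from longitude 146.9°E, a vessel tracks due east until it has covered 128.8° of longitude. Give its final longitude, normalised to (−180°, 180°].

84.3°W

Start at +146.9°; shift +128.8° → +275.7°.
+275.7° lies outside (−180°, 180°]; subtract 360° → -84.3°.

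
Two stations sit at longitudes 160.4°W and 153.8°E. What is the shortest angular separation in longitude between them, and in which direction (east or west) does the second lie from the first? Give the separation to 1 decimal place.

Raw difference: 153.8 − -160.4 = 314.2°.
Normalise into (−180°, 180°]: 314.2° − 360° = -45.8°.
Negative ⇒ the second point lies to the west; separation 45.8°.

45.8° west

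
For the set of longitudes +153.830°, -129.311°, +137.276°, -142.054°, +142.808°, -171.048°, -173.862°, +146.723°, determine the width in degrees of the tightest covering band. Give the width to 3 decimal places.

93.413°

Sort the longitudes: -173.862°, -171.048°, -142.054°, -129.311°, +137.276°, +142.808°, +146.723°, +153.830°.
Eastward gaps between consecutive values (wrapping around): 2.814°, 28.994°, 12.743°, 266.587°, 5.532°, 3.915°, 7.107°, 32.308°.
Largest gap = 266.587° ⇒ minimal covering band is its complement: 360° − 266.587° = 93.413°.
Band runs from +137.276° eastward to -129.311°, crossing the antimeridian.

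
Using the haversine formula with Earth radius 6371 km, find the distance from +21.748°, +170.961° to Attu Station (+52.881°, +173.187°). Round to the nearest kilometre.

3467 km

Δλ = 173.187 − 170.961 = 2.226°.
Δφ = 52.881 − 21.748 = 31.133°.
a = sin²(Δφ/2) + cos φ₁ · cos φ₂ · sin²(Δλ/2) = 0.072227.
c = 2·atan2(√a, √(1−a)) = 0.54419 rad → d = 6371·c ≈ 3467.04 km.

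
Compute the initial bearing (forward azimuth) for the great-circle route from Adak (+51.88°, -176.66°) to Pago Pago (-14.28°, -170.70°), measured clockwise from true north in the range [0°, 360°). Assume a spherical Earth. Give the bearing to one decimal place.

173.7°

Δλ = -170.70 − -176.66 = 5.96°.
θ = atan2( sin Δλ · cos φ₂ , cos φ₁ · sin φ₂ − sin φ₁ · cos φ₂ · cos Δλ )
  = atan2(0.10063, -0.91056) = 173.694° → normalised to [0°, 360°): 173.694°.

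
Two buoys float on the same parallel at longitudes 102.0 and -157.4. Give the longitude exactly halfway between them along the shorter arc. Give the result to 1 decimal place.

+152.3°

Signed shortest Δλ from +102.0° to -157.4° is +100.6°.
Midpoint longitude = +102.0° + (+100.6°)/2 = +102.0° + 50.3° = +152.3°.
(The naïve average (+102.0 + -157.4)/2 = -27.7° is on the wrong side of the globe.)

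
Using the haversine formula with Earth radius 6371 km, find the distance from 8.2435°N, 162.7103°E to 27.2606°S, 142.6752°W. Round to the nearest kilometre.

Δλ = -142.6752 − 162.7103 = -305.3855°; wrapped into (−180°, 180°]: 54.6145°.
Δφ = -27.2606 − 8.2435 = -35.5041°.
a = sin²(Δφ/2) + cos φ₁ · cos φ₂ · sin²(Δλ/2) = 0.278117.
c = 2·atan2(√a, √(1−a)) = 1.11100 rad → d = 6371·c ≈ 7078.18 km.

7078 km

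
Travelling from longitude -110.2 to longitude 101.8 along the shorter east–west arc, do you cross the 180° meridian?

Yes

Naïve |101.8 − -110.2| = 212.0° > 180°, so the shorter arc goes the other way round — across 180°.
Signed shortest Δλ = ((101.8 − -110.2 + 180) mod 360) − 180 = -148.0°.
Going west by 148.0° from -110.2° passes through 180° before reaching +101.8°.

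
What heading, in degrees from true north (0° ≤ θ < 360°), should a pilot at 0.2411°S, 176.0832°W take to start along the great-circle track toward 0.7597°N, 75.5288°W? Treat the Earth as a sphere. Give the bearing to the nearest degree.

89°

Δλ = -75.5288 − -176.0832 = 100.5544°.
θ = atan2( sin Δλ · cos φ₂ , cos φ₁ · sin φ₂ − sin φ₁ · cos φ₂ · cos Δλ )
  = atan2(0.98300, 0.01249) = 89.272° → normalised to [0°, 360°): 89.272°.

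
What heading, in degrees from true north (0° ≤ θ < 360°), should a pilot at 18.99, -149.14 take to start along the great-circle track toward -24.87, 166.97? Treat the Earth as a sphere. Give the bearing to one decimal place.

Δλ = 166.97 − -149.14 = 316.11°; wrapped into (−180°, 180°]: -43.89°.
θ = atan2( sin Δλ · cos φ₂ , cos φ₁ · sin φ₂ − sin φ₁ · cos φ₂ · cos Δλ )
  = atan2(-0.62898, -0.61043) = -134.142° → normalised to [0°, 360°): 225.858°.

225.9°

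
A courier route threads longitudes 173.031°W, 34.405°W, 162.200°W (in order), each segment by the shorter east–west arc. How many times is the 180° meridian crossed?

Leg 1: -173.031° → -34.405°, shortest Δλ = 138.626° (east) — does not cross 180°.
Leg 2: -34.405° → -162.200°, shortest Δλ = -127.795° (west) — does not cross 180°.
Total crossings: 0.

0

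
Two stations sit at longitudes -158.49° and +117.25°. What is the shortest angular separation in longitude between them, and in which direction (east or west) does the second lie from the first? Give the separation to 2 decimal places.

Raw difference: 117.25 − -158.49 = 275.74°.
Normalise into (−180°, 180°]: 275.74° − 360° = -84.26°.
Negative ⇒ the second point lies to the west; separation 84.26°.

84.26° west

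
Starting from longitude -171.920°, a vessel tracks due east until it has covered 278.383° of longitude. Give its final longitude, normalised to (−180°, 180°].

Start at -171.920°; shift +278.383° → +106.463°.
+106.463° already lies in (−180°, 180°].

+106.463°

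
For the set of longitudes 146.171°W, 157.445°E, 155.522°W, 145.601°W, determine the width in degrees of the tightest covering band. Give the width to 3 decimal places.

Sort the longitudes: -155.522°, -146.171°, -145.601°, +157.445°.
Eastward gaps between consecutive values (wrapping around): 9.351°, 0.570°, 303.046°, 47.033°.
Largest gap = 303.046° ⇒ minimal covering band is its complement: 360° − 303.046° = 56.954°.
Band runs from +157.445° eastward to -145.601°, crossing the antimeridian.

56.954°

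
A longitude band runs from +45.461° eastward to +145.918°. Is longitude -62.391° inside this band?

No

Band width going east from +45.461° to +145.918°: ((145.918 − 45.461) mod 360) = 100.457°.
Offset of -62.391° east of the west edge: ((-62.391 − 45.461) mod 360) = 252.148°.
252.148° > 100.457° ⇒ outside.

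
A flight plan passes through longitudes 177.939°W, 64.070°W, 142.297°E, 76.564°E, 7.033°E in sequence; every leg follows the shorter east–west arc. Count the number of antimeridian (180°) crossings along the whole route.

Leg 1: -177.939° → -64.070°, shortest Δλ = 113.869° (east) — does not cross 180°.
Leg 2: -64.070° → +142.297°, shortest Δλ = -153.633° (west) — crosses 180°.
Leg 3: +142.297° → +76.564°, shortest Δλ = -65.733° (west) — does not cross 180°.
Leg 4: +76.564° → +7.033°, shortest Δλ = -69.531° (west) — does not cross 180°.
Total crossings: 1.

1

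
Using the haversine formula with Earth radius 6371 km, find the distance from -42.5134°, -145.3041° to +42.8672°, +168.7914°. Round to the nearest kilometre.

10542 km

Δλ = 168.7914 − -145.3041 = 314.0955°; wrapped into (−180°, 180°]: -45.9045°.
Δφ = 42.8672 − -42.5134 = 85.3806°.
a = sin²(Δφ/2) + cos φ₁ · cos φ₂ · sin²(Δλ/2) = 0.541890.
c = 2·atan2(√a, √(1−a)) = 1.65467 rad → d = 6371·c ≈ 10541.93 km.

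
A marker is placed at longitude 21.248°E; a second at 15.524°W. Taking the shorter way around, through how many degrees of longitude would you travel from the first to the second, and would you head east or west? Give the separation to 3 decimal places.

Raw difference: -15.524 − 21.248 = -36.772°.
Normalise into (−180°, 180°]: -36.772° stays -36.772°.
Negative ⇒ the second point lies to the west; separation 36.772°.

36.772° west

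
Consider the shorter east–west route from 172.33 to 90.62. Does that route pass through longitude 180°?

No

Signed shortest Δλ = ((90.62 − 172.33 + 180) mod 360) − 180 = -81.71°.
Going west by 81.71° from +172.33° reaches +90.62° without touching 180°.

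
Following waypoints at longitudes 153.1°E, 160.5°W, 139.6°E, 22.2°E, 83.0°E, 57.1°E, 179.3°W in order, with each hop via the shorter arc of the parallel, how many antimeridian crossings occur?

Leg 1: +153.1° → -160.5°, shortest Δλ = 46.4° (east) — crosses 180°.
Leg 2: -160.5° → +139.6°, shortest Δλ = -59.9° (west) — crosses 180°.
Leg 3: +139.6° → +22.2°, shortest Δλ = -117.4° (west) — does not cross 180°.
Leg 4: +22.2° → +83.0°, shortest Δλ = 60.8° (east) — does not cross 180°.
Leg 5: +83.0° → +57.1°, shortest Δλ = -25.9° (west) — does not cross 180°.
Leg 6: +57.1° → -179.3°, shortest Δλ = 123.6° (east) — crosses 180°.
Total crossings: 3.

3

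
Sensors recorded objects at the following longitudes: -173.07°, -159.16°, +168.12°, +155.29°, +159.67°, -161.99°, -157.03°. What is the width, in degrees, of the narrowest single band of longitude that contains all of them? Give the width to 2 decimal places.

47.68°

Sort the longitudes: -173.07°, -161.99°, -159.16°, -157.03°, +155.29°, +159.67°, +168.12°.
Eastward gaps between consecutive values (wrapping around): 11.08°, 2.83°, 2.13°, 312.32°, 4.38°, 8.45°, 18.81°.
Largest gap = 312.32° ⇒ minimal covering band is its complement: 360° − 312.32° = 47.68°.
Band runs from +155.29° eastward to -157.03°, crossing the antimeridian.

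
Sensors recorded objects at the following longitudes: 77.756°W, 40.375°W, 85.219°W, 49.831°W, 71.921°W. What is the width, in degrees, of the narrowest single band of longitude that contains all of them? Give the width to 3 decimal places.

44.844°

Sort the longitudes: -85.219°, -77.756°, -71.921°, -49.831°, -40.375°.
Eastward gaps between consecutive values (wrapping around): 7.463°, 5.835°, 22.090°, 9.456°, 315.156°.
Largest gap = 315.156° ⇒ minimal covering band is its complement: 360° − 315.156° = 44.844°.
Band runs from -85.219° eastward to -40.375°.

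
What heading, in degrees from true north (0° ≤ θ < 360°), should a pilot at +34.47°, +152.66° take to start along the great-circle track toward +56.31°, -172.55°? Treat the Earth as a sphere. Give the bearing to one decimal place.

Δλ = -172.55 − 152.66 = -325.21°; wrapped into (−180°, 180°]: 34.79°.
θ = atan2( sin Δλ · cos φ₂ , cos φ₁ · sin φ₂ − sin φ₁ · cos φ₂ · cos Δλ )
  = atan2(0.31649, 0.42813) = 36.473° → normalised to [0°, 360°): 36.473°.

36.5°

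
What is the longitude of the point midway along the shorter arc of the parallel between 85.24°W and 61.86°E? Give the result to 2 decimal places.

Signed shortest Δλ from -85.24° to +61.86° is +147.10°.
Midpoint longitude = -85.24° + (+147.10°)/2 = -85.24° + 73.55° = -11.69°.

11.69°W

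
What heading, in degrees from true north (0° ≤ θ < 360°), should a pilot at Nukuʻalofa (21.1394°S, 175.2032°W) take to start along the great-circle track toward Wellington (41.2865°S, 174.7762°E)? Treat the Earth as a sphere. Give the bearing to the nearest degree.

201°

Δλ = 174.7762 − -175.2032 = 349.9794°; wrapped into (−180°, 180°]: -10.0206°.
θ = atan2( sin Δλ · cos φ₂ , cos φ₁ · sin φ₂ − sin φ₁ · cos φ₂ · cos Δλ )
  = atan2(-0.13075, -0.34857) = -159.439° → normalised to [0°, 360°): 200.561°.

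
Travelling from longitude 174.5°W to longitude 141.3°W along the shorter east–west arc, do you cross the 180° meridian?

No

Signed shortest Δλ = ((-141.3 − -174.5 + 180) mod 360) − 180 = 33.2°.
Going east by 33.2° from -174.5° reaches -141.3° without touching 180°.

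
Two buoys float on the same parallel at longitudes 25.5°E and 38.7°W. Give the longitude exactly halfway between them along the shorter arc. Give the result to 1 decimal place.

Signed shortest Δλ from +25.5° to -38.7° is -64.2°.
Midpoint longitude = +25.5° + (-64.2°)/2 = +25.5° − 32.1° = -6.6°.

6.6°W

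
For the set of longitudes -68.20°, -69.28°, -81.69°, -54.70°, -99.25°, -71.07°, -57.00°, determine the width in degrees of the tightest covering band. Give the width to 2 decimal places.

44.55°

Sort the longitudes: -99.25°, -81.69°, -71.07°, -69.28°, -68.20°, -57.00°, -54.70°.
Eastward gaps between consecutive values (wrapping around): 17.56°, 10.62°, 1.79°, 1.08°, 11.20°, 2.30°, 315.45°.
Largest gap = 315.45° ⇒ minimal covering band is its complement: 360° − 315.45° = 44.55°.
Band runs from -99.25° eastward to -54.70°.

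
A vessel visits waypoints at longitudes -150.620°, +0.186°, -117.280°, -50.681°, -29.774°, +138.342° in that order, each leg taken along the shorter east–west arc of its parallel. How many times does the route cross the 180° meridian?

0

Leg 1: -150.620° → +0.186°, shortest Δλ = 150.806° (east) — does not cross 180°.
Leg 2: +0.186° → -117.280°, shortest Δλ = -117.466° (west) — does not cross 180°.
Leg 3: -117.280° → -50.681°, shortest Δλ = 66.599° (east) — does not cross 180°.
Leg 4: -50.681° → -29.774°, shortest Δλ = 20.907° (east) — does not cross 180°.
Leg 5: -29.774° → +138.342°, shortest Δλ = 168.116° (east) — does not cross 180°.
Total crossings: 0.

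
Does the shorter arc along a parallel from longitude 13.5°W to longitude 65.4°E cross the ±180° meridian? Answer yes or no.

Signed shortest Δλ = ((65.4 − -13.5 + 180) mod 360) − 180 = 78.9°.
Going east by 78.9° from -13.5° reaches +65.4° without touching 180°.

No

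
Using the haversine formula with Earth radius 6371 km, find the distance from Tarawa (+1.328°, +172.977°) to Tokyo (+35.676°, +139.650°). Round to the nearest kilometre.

5138 km

Δλ = 139.650 − 172.977 = -33.327°.
Δφ = 35.676 − 1.328 = 34.348°.
a = sin²(Δφ/2) + cos φ₁ · cos φ₂ · sin²(Δλ/2) = 0.153963.
c = 2·atan2(√a, √(1−a)) = 0.80644 rad → d = 6371·c ≈ 5137.82 km.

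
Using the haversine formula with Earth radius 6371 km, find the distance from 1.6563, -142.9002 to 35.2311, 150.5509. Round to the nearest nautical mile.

4204 nmi

Δλ = 150.5509 − -142.9002 = 293.4511°; wrapped into (−180°, 180°]: -66.5489°.
Δφ = 35.2311 − 1.6563 = 33.5748°.
a = sin²(Δφ/2) + cos φ₁ · cos φ₂ · sin²(Δλ/2) = 0.329195.
c = 2·atan2(√a, √(1−a)) = 1.22217 rad → d = 6371·c ≈ 7786.43 km ≈ 4204.33 nmi.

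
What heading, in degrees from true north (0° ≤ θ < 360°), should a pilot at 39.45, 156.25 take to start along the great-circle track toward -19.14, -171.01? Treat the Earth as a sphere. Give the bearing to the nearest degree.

146°

Δλ = -171.01 − 156.25 = -327.26°; wrapped into (−180°, 180°]: 32.74°.
θ = atan2( sin Δλ · cos φ₂ , cos φ₁ · sin φ₂ − sin φ₁ · cos φ₂ · cos Δλ )
  = atan2(0.51093, -0.75810) = 146.021° → normalised to [0°, 360°): 146.021°.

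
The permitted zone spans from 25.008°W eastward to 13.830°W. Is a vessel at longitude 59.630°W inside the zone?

No

Band width going east from -25.008° to -13.830°: ((-13.830 − -25.008) mod 360) = 11.178°.
Offset of -59.630° east of the west edge: ((-59.630 − -25.008) mod 360) = 325.378°.
325.378° > 11.178° ⇒ outside.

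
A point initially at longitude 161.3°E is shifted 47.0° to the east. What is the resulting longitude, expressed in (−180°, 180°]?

Start at +161.3°; shift +47.0° → +208.3°.
+208.3° lies outside (−180°, 180°]; subtract 360° → -151.7°.

151.7°W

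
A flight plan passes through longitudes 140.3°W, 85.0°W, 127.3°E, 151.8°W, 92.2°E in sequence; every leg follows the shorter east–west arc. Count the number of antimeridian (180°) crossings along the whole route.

Leg 1: -140.3° → -85.0°, shortest Δλ = 55.3° (east) — does not cross 180°.
Leg 2: -85.0° → +127.3°, shortest Δλ = -147.7° (west) — crosses 180°.
Leg 3: +127.3° → -151.8°, shortest Δλ = 80.9° (east) — crosses 180°.
Leg 4: -151.8° → +92.2°, shortest Δλ = -116.0° (west) — crosses 180°.
Total crossings: 3.

3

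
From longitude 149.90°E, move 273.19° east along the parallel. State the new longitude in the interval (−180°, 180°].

Start at +149.90°; shift +273.19° → +423.09°.
+423.09° lies outside (−180°, 180°]; subtract 360° → +63.09°.

63.09°E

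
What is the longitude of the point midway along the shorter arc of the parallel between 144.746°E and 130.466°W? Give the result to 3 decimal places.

172.860°W

Signed shortest Δλ from +144.746° to -130.466° is +84.788°.
Midpoint longitude = +144.746° + (+84.788°)/2 = +144.746° + 42.394° = +187.140°.
Normalise into (−180°, 180°]: -172.860°.
(The naïve average (+144.746 + -130.466)/2 = 7.14° is on the wrong side of the globe.)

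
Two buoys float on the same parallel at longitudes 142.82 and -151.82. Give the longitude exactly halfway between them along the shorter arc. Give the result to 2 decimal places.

Signed shortest Δλ from +142.82° to -151.82° is +65.36°.
Midpoint longitude = +142.82° + (+65.36°)/2 = +142.82° + 32.68° = +175.50°.
(The naïve average (+142.82 + -151.82)/2 = -4.5° is on the wrong side of the globe.)

+175.50°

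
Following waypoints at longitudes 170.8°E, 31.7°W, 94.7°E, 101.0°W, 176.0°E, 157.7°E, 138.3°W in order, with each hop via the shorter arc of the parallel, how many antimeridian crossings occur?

4

Leg 1: +170.8° → -31.7°, shortest Δλ = 157.5° (east) — crosses 180°.
Leg 2: -31.7° → +94.7°, shortest Δλ = 126.4° (east) — does not cross 180°.
Leg 3: +94.7° → -101.0°, shortest Δλ = 164.3° (east) — crosses 180°.
Leg 4: -101.0° → +176.0°, shortest Δλ = -83.0° (west) — crosses 180°.
Leg 5: +176.0° → +157.7°, shortest Δλ = -18.3° (west) — does not cross 180°.
Leg 6: +157.7° → -138.3°, shortest Δλ = 64.0° (east) — crosses 180°.
Total crossings: 4.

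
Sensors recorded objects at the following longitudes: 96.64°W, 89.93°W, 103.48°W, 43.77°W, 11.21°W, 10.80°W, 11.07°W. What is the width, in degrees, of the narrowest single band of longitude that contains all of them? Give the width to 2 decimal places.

92.68°

Sort the longitudes: -103.48°, -96.64°, -89.93°, -43.77°, -11.21°, -11.07°, -10.80°.
Eastward gaps between consecutive values (wrapping around): 6.84°, 6.71°, 46.16°, 32.56°, 0.14°, 0.27°, 267.32°.
Largest gap = 267.32° ⇒ minimal covering band is its complement: 360° − 267.32° = 92.68°.
Band runs from -103.48° eastward to -10.80°.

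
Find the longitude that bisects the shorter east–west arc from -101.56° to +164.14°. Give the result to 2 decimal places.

Signed shortest Δλ from -101.56° to +164.14° is -94.30°.
Midpoint longitude = -101.56° + (-94.30°)/2 = -101.56° − 47.15° = -148.71°.
(The naïve average (-101.56 + +164.14)/2 = 31.29° is on the wrong side of the globe.)

-148.71°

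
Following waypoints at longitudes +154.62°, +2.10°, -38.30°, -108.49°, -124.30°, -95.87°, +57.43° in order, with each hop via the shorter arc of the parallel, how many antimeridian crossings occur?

0

Leg 1: +154.62° → +2.10°, shortest Δλ = -152.52° (west) — does not cross 180°.
Leg 2: +2.10° → -38.30°, shortest Δλ = -40.4° (west) — does not cross 180°.
Leg 3: -38.30° → -108.49°, shortest Δλ = -70.19° (west) — does not cross 180°.
Leg 4: -108.49° → -124.30°, shortest Δλ = -15.81° (west) — does not cross 180°.
Leg 5: -124.30° → -95.87°, shortest Δλ = 28.43° (east) — does not cross 180°.
Leg 6: -95.87° → +57.43°, shortest Δλ = 153.3° (east) — does not cross 180°.
Total crossings: 0.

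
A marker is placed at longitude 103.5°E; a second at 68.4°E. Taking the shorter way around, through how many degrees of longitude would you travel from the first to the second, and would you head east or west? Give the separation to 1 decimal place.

Raw difference: 68.4 − 103.5 = -35.1°.
Normalise into (−180°, 180°]: -35.1° stays -35.1°.
Negative ⇒ the second point lies to the west; separation 35.1°.

35.1° west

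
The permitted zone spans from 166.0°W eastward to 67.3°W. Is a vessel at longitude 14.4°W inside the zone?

No

Band width going east from -166.0° to -67.3°: ((-67.3 − -166.0) mod 360) = 98.7°.
Offset of -14.4° east of the west edge: ((-14.4 − -166.0) mod 360) = 151.6°.
151.6° > 98.7° ⇒ outside.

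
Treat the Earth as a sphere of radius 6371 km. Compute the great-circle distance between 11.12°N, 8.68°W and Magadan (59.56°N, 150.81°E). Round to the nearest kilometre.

11944 km

Δλ = 150.81 − -8.68 = 159.49°.
Δφ = 59.56 − 11.12 = 48.44°.
a = sin²(Δφ/2) + cos φ₁ · cos φ₂ · sin²(Δλ/2) = 0.649666.
c = 2·atan2(√a, √(1−a)) = 1.87479 rad → d = 6371·c ≈ 11944.28 km.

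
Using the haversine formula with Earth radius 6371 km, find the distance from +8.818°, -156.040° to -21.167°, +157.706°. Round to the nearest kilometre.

6051 km

Δλ = 157.706 − -156.040 = 313.746°; wrapped into (−180°, 180°]: -46.254°.
Δφ = -21.167 − 8.818 = -29.985°.
a = sin²(Δφ/2) + cos φ₁ · cos φ₂ · sin²(Δλ/2) = 0.209082.
c = 2·atan2(√a, √(1−a)) = 0.94981 rad → d = 6371·c ≈ 6051.25 km.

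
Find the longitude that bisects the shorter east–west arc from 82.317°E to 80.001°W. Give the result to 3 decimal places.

1.158°E

Signed shortest Δλ from +82.317° to -80.001° is -162.318°.
Midpoint longitude = +82.317° + (-162.318°)/2 = +82.317° − 81.159° = +1.158°.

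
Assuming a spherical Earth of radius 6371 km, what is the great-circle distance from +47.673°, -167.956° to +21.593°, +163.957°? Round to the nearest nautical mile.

Δλ = 163.957 − -167.956 = 331.913°; wrapped into (−180°, 180°]: -28.087°.
Δφ = 21.593 − 47.673 = -26.080°.
a = sin²(Δφ/2) + cos φ₁ · cos φ₂ · sin²(Δλ/2) = 0.087777.
c = 2·atan2(√a, √(1−a)) = 0.60157 rad → d = 6371·c ≈ 3832.62 km ≈ 2069.45 nmi.

2069 nmi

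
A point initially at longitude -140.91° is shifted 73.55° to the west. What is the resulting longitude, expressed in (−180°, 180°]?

Start at -140.91°; shift −73.55° → -214.46°.
-214.46° lies outside (−180°, 180°]; add 360° → +145.54°.

+145.54°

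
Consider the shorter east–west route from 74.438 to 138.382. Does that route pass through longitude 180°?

No

Signed shortest Δλ = ((138.382 − 74.438 + 180) mod 360) − 180 = 63.944°.
Going east by 63.944° from +74.438° reaches +138.382° without touching 180°.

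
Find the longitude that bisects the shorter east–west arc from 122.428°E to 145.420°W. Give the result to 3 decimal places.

168.504°E

Signed shortest Δλ from +122.428° to -145.420° is +92.152°.
Midpoint longitude = +122.428° + (+92.152°)/2 = +122.428° + 46.076° = +168.504°.
(The naïve average (+122.428 + -145.420)/2 = -11.496° is on the wrong side of the globe.)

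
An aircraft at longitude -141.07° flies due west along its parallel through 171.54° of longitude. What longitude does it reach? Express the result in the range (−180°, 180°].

+47.39°

Start at -141.07°; shift −171.54° → -312.61°.
-312.61° lies outside (−180°, 180°]; add 360° → +47.39°.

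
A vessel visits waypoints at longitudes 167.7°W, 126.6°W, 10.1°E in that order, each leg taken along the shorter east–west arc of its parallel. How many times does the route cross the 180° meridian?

0

Leg 1: -167.7° → -126.6°, shortest Δλ = 41.1° (east) — does not cross 180°.
Leg 2: -126.6° → +10.1°, shortest Δλ = 136.7° (east) — does not cross 180°.
Total crossings: 0.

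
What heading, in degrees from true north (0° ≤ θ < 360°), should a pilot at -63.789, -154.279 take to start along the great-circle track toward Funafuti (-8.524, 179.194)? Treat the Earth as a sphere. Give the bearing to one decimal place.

328.8°

Δλ = 179.194 − -154.279 = 333.473°; wrapped into (−180°, 180°]: -26.527°.
θ = atan2( sin Δλ · cos φ₂ , cos φ₁ · sin φ₂ − sin φ₁ · cos φ₂ · cos Δλ )
  = atan2(-0.44169, 0.72839) = -31.232° → normalised to [0°, 360°): 328.768°.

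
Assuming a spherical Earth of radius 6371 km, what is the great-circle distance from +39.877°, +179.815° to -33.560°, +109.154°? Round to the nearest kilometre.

Δλ = 109.154 − 179.815 = -70.661°.
Δφ = -33.560 − 39.877 = -73.437°.
a = sin²(Δφ/2) + cos φ₁ · cos φ₂ · sin²(Δλ/2) = 0.571328.
c = 2·atan2(√a, √(1−a)) = 1.71394 rad → d = 6371·c ≈ 10919.51 km.

10920 km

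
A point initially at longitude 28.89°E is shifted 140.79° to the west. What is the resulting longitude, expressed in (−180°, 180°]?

111.90°W

Start at +28.89°; shift −140.79° → -111.90°.
-111.90° already lies in (−180°, 180°].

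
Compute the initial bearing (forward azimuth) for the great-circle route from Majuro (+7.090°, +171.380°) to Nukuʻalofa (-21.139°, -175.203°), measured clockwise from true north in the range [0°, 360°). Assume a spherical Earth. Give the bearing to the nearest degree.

155°

Δλ = -175.203 − 171.380 = -346.583°; wrapped into (−180°, 180°]: 13.417°.
θ = atan2( sin Δλ · cos φ₂ , cos φ₁ · sin φ₂ − sin φ₁ · cos φ₂ · cos Δλ )
  = atan2(0.21642, -0.46985) = 155.268° → normalised to [0°, 360°): 155.268°.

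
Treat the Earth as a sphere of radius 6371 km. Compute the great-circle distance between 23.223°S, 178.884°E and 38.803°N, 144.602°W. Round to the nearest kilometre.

7875 km

Δλ = -144.602 − 178.884 = -323.486°; wrapped into (−180°, 180°]: 36.514°.
Δφ = 38.803 − -23.223 = 62.026°.
a = sin²(Δφ/2) + cos φ₁ · cos φ₂ · sin²(Δλ/2) = 0.335752.
c = 2·atan2(√a, √(1−a)) = 1.23609 rad → d = 6371·c ≈ 7875.10 km.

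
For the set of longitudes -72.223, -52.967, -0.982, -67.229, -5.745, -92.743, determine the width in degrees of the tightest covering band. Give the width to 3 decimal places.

91.761°

Sort the longitudes: -92.743°, -72.223°, -67.229°, -52.967°, -5.745°, -0.982°.
Eastward gaps between consecutive values (wrapping around): 20.520°, 4.994°, 14.262°, 47.222°, 4.763°, 268.239°.
Largest gap = 268.239° ⇒ minimal covering band is its complement: 360° − 268.239° = 91.761°.
Band runs from -92.743° eastward to -0.982°.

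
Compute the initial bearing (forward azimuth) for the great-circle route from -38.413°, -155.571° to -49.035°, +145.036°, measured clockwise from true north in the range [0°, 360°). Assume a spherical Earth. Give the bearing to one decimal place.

Δλ = 145.036 − -155.571 = 300.607°; wrapped into (−180°, 180°]: -59.393°.
θ = atan2( sin Δλ · cos φ₂ , cos φ₁ · sin φ₂ − sin φ₁ · cos φ₂ · cos Δλ )
  = atan2(-0.56426, -0.38427) = -124.256° → normalised to [0°, 360°): 235.744°.

235.7°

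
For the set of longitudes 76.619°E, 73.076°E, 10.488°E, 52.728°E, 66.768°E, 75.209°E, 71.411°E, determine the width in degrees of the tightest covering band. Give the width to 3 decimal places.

66.131°

Sort the longitudes: +10.488°, +52.728°, +66.768°, +71.411°, +73.076°, +75.209°, +76.619°.
Eastward gaps between consecutive values (wrapping around): 42.240°, 14.040°, 4.643°, 1.665°, 2.133°, 1.410°, 293.869°.
Largest gap = 293.869° ⇒ minimal covering band is its complement: 360° − 293.869° = 66.131°.
Band runs from +10.488° eastward to +76.619°.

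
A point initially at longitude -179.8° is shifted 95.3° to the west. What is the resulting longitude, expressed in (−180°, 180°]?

+84.9°

Start at -179.8°; shift −95.3° → -275.1°.
-275.1° lies outside (−180°, 180°]; add 360° → +84.9°.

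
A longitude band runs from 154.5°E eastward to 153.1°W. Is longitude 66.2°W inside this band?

No

Band width going east from +154.5° to -153.1°: ((-153.1 − 154.5) mod 360) = 52.4°.
Offset of -66.2° east of the west edge: ((-66.2 − 154.5) mod 360) = 139.3°.
139.3° > 52.4° ⇒ outside.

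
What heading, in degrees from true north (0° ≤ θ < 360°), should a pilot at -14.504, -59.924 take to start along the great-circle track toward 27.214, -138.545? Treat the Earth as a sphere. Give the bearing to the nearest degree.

Δλ = -138.545 − -59.924 = -78.621°.
θ = atan2( sin Δλ · cos φ₂ , cos φ₁ · sin φ₂ − sin φ₁ · cos φ₂ · cos Δλ )
  = atan2(-0.87182, 0.48668) = -60.828° → normalised to [0°, 360°): 299.172°.

299°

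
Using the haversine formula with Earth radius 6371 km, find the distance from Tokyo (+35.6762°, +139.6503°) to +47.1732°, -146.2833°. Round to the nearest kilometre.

Δλ = -146.2833 − 139.6503 = -285.9336°; wrapped into (−180°, 180°]: 74.0664°.
Δφ = 47.1732 − 35.6762 = 11.4970°.
a = sin²(Δφ/2) + cos φ₁ · cos φ₂ · sin²(Δλ/2) = 0.210339.
c = 2·atan2(√a, √(1−a)) = 0.95290 rad → d = 6371·c ≈ 6070.92 km.

6071 km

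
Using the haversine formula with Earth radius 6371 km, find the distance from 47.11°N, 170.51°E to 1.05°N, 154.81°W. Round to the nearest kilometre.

Δλ = -154.81 − 170.51 = -325.32°; wrapped into (−180°, 180°]: 34.68°.
Δφ = 1.05 − 47.11 = -46.06°.
a = sin²(Δφ/2) + cos φ₁ · cos φ₂ · sin²(Δλ/2) = 0.213494.
c = 2·atan2(√a, √(1−a)) = 0.96062 rad → d = 6371·c ≈ 6120.10 km.

6120 km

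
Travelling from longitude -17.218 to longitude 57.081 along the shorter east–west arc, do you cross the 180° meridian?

Signed shortest Δλ = ((57.081 − -17.218 + 180) mod 360) − 180 = 74.299°.
Going east by 74.299° from -17.218° reaches +57.081° without touching 180°.

No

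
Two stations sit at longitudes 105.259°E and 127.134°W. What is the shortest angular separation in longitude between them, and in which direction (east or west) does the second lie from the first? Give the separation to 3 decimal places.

Raw difference: -127.134 − 105.259 = -232.393°.
Normalise into (−180°, 180°]: -232.393° + 360° = 127.607°.
Positive ⇒ the second point lies to the east; separation 127.607°.

127.607° east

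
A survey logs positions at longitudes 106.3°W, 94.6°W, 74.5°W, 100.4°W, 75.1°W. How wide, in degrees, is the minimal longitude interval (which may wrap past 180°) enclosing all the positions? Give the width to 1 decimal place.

31.8°

Sort the longitudes: -106.3°, -100.4°, -94.6°, -75.1°, -74.5°.
Eastward gaps between consecutive values (wrapping around): 5.9°, 5.8°, 19.5°, 0.6°, 328.2°.
Largest gap = 328.2° ⇒ minimal covering band is its complement: 360° − 328.2° = 31.8°.
Band runs from -106.3° eastward to -74.5°.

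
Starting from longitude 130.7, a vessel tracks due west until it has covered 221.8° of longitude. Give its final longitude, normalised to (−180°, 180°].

-91.1°

Start at +130.7°; shift −221.8° → -91.1°.
-91.1° already lies in (−180°, 180°].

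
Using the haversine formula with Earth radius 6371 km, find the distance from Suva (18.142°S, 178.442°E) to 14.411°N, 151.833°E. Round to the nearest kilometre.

4649 km

Δλ = 151.833 − 178.442 = -26.609°.
Δφ = 14.411 − -18.142 = 32.553°.
a = sin²(Δφ/2) + cos φ₁ · cos φ₂ · sin²(Δλ/2) = 0.127295.
c = 2·atan2(√a, √(1−a)) = 0.72965 rad → d = 6371·c ≈ 4648.58 km.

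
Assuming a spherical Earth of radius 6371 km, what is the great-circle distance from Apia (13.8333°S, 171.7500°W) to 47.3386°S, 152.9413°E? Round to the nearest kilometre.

Δλ = 152.9413 − -171.7500 = 324.6913°; wrapped into (−180°, 180°]: -35.3087°.
Δφ = -47.3386 − -13.8333 = -33.5053°.
a = sin²(Δφ/2) + cos φ₁ · cos φ₂ · sin²(Δλ/2) = 0.143603.
c = 2·atan2(√a, √(1−a)) = 0.77732 rad → d = 6371·c ≈ 4952.32 km.

4952 km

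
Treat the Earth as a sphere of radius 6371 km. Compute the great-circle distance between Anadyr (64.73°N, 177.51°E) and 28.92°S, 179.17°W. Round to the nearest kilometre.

Δλ = -179.17 − 177.51 = -356.68°; wrapped into (−180°, 180°]: 3.32°.
Δφ = -28.92 − 64.73 = -93.65°.
a = sin²(Δφ/2) + cos φ₁ · cos φ₂ · sin²(Δλ/2) = 0.532144.
c = 2·atan2(√a, √(1−a)) = 1.63513 rad → d = 6371·c ≈ 10417.41 km.

10417 km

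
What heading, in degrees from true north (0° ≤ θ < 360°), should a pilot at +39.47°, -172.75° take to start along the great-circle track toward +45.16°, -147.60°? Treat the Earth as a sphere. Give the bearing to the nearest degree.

Δλ = -147.60 − -172.75 = 25.15°.
θ = atan2( sin Δλ · cos φ₂ , cos φ₁ · sin φ₂ − sin φ₁ · cos φ₂ · cos Δλ )
  = atan2(0.29967, 0.14164) = 64.702° → normalised to [0°, 360°): 64.702°.

65°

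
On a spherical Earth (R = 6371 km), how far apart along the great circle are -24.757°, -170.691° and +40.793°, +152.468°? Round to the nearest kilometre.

8222 km

Δλ = 152.468 − -170.691 = 323.159°; wrapped into (−180°, 180°]: -36.841°.
Δφ = 40.793 − -24.757 = 65.550°.
a = sin²(Δφ/2) + cos φ₁ · cos φ₂ · sin²(Δλ/2) = 0.361696.
c = 2·atan2(√a, √(1−a)) = 1.29053 rad → d = 6371·c ≈ 8221.99 km.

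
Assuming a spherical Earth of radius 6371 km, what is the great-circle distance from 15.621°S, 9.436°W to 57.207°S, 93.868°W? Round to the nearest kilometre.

Δλ = -93.868 − -9.436 = -84.432°.
Δφ = -57.207 − -15.621 = -41.586°.
a = sin²(Δφ/2) + cos φ₁ · cos φ₂ · sin²(Δλ/2) = 0.361516.
c = 2·atan2(√a, √(1−a)) = 1.29016 rad → d = 6371·c ≈ 8219.60 km.

8220 km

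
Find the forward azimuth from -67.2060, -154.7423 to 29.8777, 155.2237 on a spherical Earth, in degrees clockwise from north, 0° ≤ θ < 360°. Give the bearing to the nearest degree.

Δλ = 155.2237 − -154.7423 = 309.9660°; wrapped into (−180°, 180°]: -50.0340°.
θ = atan2( sin Δλ · cos φ₂ , cos φ₁ · sin φ₂ − sin φ₁ · cos φ₂ · cos Δλ )
  = atan2(-0.66456, 0.70646) = -43.250° → normalised to [0°, 360°): 316.750°.

317°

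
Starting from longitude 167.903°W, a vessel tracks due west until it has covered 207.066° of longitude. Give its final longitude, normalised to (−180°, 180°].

Start at -167.903°; shift −207.066° → -374.969°.
-374.969° lies outside (−180°, 180°]; add 360° → -14.969°.

14.969°W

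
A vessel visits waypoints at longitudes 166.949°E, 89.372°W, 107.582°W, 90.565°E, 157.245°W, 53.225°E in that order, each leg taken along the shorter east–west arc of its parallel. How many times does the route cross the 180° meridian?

Leg 1: +166.949° → -89.372°, shortest Δλ = 103.679° (east) — crosses 180°.
Leg 2: -89.372° → -107.582°, shortest Δλ = -18.21° (west) — does not cross 180°.
Leg 3: -107.582° → +90.565°, shortest Δλ = -161.853° (west) — crosses 180°.
Leg 4: +90.565° → -157.245°, shortest Δλ = 112.19° (east) — crosses 180°.
Leg 5: -157.245° → +53.225°, shortest Δλ = -149.53° (west) — crosses 180°.
Total crossings: 4.

4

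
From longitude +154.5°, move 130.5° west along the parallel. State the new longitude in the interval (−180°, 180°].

+24.0°

Start at +154.5°; shift −130.5° → +24.0°.
+24.0° already lies in (−180°, 180°].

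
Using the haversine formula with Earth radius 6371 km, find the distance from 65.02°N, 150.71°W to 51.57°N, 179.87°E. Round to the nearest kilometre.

2242 km

Δλ = 179.87 − -150.71 = 330.58°; wrapped into (−180°, 180°]: -29.42°.
Δφ = 51.57 − 65.02 = -13.45°.
a = sin²(Δφ/2) + cos φ₁ · cos φ₂ · sin²(Δλ/2) = 0.030638.
c = 2·atan2(√a, √(1−a)) = 0.35189 rad → d = 6371·c ≈ 2241.88 km.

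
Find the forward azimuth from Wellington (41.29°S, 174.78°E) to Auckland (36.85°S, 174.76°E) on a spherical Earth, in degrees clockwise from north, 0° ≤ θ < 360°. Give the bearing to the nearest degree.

0°

Δλ = 174.76 − 174.78 = -0.02°.
θ = atan2( sin Δλ · cos φ₂ , cos φ₁ · sin φ₂ − sin φ₁ · cos φ₂ · cos Δλ )
  = atan2(-0.00028, 0.07742) = -0.207° → normalised to [0°, 360°): 359.793°.
To the nearest degree that is 360°, which in [0°, 360°) is written 0°.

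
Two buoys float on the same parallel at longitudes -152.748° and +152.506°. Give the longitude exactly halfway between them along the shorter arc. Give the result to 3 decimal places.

+179.879°

Signed shortest Δλ from -152.748° to +152.506° is -54.746°.
Midpoint longitude = -152.748° + (-54.746°)/2 = -152.748° − 27.373° = -180.121°.
Normalise into (−180°, 180°]: +179.879°.
(The naïve average (-152.748 + +152.506)/2 = -0.121° is on the wrong side of the globe.)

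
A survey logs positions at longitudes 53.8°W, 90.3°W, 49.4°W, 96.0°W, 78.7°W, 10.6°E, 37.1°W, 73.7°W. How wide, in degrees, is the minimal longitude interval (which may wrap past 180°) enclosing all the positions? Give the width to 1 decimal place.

106.6°

Sort the longitudes: -96.0°, -90.3°, -78.7°, -73.7°, -53.8°, -49.4°, -37.1°, +10.6°.
Eastward gaps between consecutive values (wrapping around): 5.7°, 11.6°, 5.0°, 19.9°, 4.4°, 12.3°, 47.7°, 253.4°.
Largest gap = 253.4° ⇒ minimal covering band is its complement: 360° − 253.4° = 106.6°.
Band runs from -96.0° eastward to +10.6°.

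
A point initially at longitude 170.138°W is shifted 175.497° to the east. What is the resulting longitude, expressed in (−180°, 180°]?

Start at -170.138°; shift +175.497° → +5.359°.
+5.359° already lies in (−180°, 180°].

5.359°E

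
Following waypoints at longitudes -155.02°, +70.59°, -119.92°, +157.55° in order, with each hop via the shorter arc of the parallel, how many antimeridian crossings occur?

3

Leg 1: -155.02° → +70.59°, shortest Δλ = -134.39° (west) — crosses 180°.
Leg 2: +70.59° → -119.92°, shortest Δλ = 169.49° (east) — crosses 180°.
Leg 3: -119.92° → +157.55°, shortest Δλ = -82.53° (west) — crosses 180°.
Total crossings: 3.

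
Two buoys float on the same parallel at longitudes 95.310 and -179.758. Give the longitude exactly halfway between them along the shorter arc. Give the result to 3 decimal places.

Signed shortest Δλ from +95.310° to -179.758° is +84.932°.
Midpoint longitude = +95.310° + (+84.932°)/2 = +95.310° + 42.466° = +137.776°.
(The naïve average (+95.310 + -179.758)/2 = -42.224° is on the wrong side of the globe.)

+137.776°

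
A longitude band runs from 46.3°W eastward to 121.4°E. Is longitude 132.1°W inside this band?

Band width going east from -46.3° to +121.4°: ((121.4 − -46.3) mod 360) = 167.7°.
Offset of -132.1° east of the west edge: ((-132.1 − -46.3) mod 360) = 274.2°.
274.2° > 167.7° ⇒ outside.

No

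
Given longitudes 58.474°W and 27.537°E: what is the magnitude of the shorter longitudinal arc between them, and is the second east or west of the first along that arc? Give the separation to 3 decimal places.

86.011° east

Raw difference: 27.537 − -58.474 = 86.011°.
Normalise into (−180°, 180°]: 86.011° stays 86.011°.
Positive ⇒ the second point lies to the east; separation 86.011°.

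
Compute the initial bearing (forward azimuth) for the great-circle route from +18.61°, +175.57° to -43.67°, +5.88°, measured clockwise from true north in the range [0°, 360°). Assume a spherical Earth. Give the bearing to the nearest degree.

197°

Δλ = 5.88 − 175.57 = -169.69°.
θ = atan2( sin Δλ · cos φ₂ , cos φ₁ · sin φ₂ − sin φ₁ · cos φ₂ · cos Δλ )
  = atan2(-0.12946, -0.42729) = -163.145° → normalised to [0°, 360°): 196.855°.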